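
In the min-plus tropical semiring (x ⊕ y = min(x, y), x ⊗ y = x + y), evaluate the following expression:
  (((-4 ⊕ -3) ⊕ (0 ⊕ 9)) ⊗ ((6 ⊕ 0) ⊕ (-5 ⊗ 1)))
(((-4 ⊕ -3) ⊕ (0 ⊕ 9)) ⊗ ((6 ⊕ 0) ⊕ (-5 ⊗ 1))) = -8

Expand innermost to outermost. Recall ⊕ takes the minimum of its arguments and ⊗ takes their sum. Working out the expression (((-4 ⊕ -3) ⊕ (0 ⊕ 9)) ⊗ ((6 ⊕ 0) ⊕ (-5 ⊗ 1))) gives -8.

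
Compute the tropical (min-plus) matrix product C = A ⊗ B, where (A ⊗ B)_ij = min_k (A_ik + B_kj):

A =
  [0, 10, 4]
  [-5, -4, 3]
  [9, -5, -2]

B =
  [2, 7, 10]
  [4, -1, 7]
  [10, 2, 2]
A ⊗ B =
  [2, 6, 6]
  [-3, -5, 3]
  [-1, -6, 0]

Apply the min-plus product entry-by-entry:
  C[0][0] = min over k of (A[0][0] + B[0][0] = 0 + 2 = 2, A[0][1] + B[1][0] = 10 + 4 = 14, A[0][2] + B[2][0] = 4 + 10 = 14) = 2 (attained at k = 0)
  C[0][1] = min over k of (A[0][0] + B[0][1] = 0 + 7 = 7, A[0][1] + B[1][1] = 10 + -1 = 9, A[0][2] + B[2][1] = 4 + 2 = 6) = 6 (attained at k = 2)
  C[0][2] = min over k of (A[0][0] + B[0][2] = 0 + 10 = 10, A[0][1] + B[1][2] = 10 + 7 = 17, A[0][2] + B[2][2] = 4 + 2 = 6) = 6 (attained at k = 2)
  C[1][0] = min over k of (A[1][0] + B[0][0] = -5 + 2 = -3, A[1][1] + B[1][0] = -4 + 4 = 0, A[1][2] + B[2][0] = 3 + 10 = 13) = -3 (attained at k = 0)
  C[1][1] = min over k of (A[1][0] + B[0][1] = -5 + 7 = 2, A[1][1] + B[1][1] = -4 + -1 = -5, A[1][2] + B[2][1] = 3 + 2 = 5) = -5 (attained at k = 1)
  C[1][2] = min over k of (A[1][0] + B[0][2] = -5 + 10 = 5, A[1][1] + B[1][2] = -4 + 7 = 3, A[1][2] + B[2][2] = 3 + 2 = 5) = 3 (attained at k = 1)
  C[2][0] = min over k of (A[2][0] + B[0][0] = 9 + 2 = 11, A[2][1] + B[1][0] = -5 + 4 = -1, A[2][2] + B[2][0] = -2 + 10 = 8) = -1 (attained at k = 1)
  C[2][1] = min over k of (A[2][0] + B[0][1] = 9 + 7 = 16, A[2][1] + B[1][1] = -5 + -1 = -6, A[2][2] + B[2][1] = -2 + 2 = 0) = -6 (attained at k = 1)
  C[2][2] = min over k of (A[2][0] + B[0][2] = 9 + 10 = 19, A[2][1] + B[1][2] = -5 + 7 = 2, A[2][2] + B[2][2] = -2 + 2 = 0) = 0 (attained at k = 2)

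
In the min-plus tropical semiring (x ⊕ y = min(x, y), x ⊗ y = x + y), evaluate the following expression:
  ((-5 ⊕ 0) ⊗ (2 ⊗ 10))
((-5 ⊕ 0) ⊗ (2 ⊗ 10)) = 7

Expand innermost to outermost. Recall ⊕ takes the minimum of its arguments and ⊗ takes their sum. Working out the expression ((-5 ⊕ 0) ⊗ (2 ⊗ 10)) gives 7.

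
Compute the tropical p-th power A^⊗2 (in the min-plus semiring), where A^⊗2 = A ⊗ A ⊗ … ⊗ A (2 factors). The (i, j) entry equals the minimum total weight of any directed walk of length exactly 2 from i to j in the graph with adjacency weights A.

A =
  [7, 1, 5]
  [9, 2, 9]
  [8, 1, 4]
A^⊗2 =
  [10, 3, 9]
  [11, 4, 11]
  [10, 3, 8]

Each entry (A^⊗2)_ij equals the minimum over all length-2 walks i = v_0 → v_1 → … → v_2 = j of Σ_t A[v_t][v_{t+1}]. For example, for (i, j) = (0, 2) we minimise over 3 possible intermediate vertex sequences; the minimum is 9, attained along the walk 0 → 2 → 2.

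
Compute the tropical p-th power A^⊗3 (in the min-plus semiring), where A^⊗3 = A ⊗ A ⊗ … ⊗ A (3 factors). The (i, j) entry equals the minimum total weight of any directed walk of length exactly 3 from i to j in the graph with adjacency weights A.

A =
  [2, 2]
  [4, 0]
A^⊗3 =
  [6, 2]
  [4, 0]

Each entry (A^⊗3)_ij equals the minimum over all length-3 walks i = v_0 → v_1 → … → v_3 = j of Σ_t A[v_t][v_{t+1}]. For example, for (i, j) = (0, 1) we minimise over 4 possible intermediate vertex sequences; the minimum is 2, attained along the walk 0 → 1 → 1 → 1.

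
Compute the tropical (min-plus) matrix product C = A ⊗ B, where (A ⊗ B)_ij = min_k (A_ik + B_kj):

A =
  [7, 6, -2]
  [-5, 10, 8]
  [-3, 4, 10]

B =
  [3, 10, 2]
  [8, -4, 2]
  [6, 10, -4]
A ⊗ B =
  [4, 2, -6]
  [-2, 5, -3]
  [0, 0, -1]

Apply the min-plus product entry-by-entry:
  C[0][0] = min over k of (A[0][0] + B[0][0] = 7 + 3 = 10, A[0][1] + B[1][0] = 6 + 8 = 14, A[0][2] + B[2][0] = -2 + 6 = 4) = 4 (attained at k = 2)
  C[0][1] = min over k of (A[0][0] + B[0][1] = 7 + 10 = 17, A[0][1] + B[1][1] = 6 + -4 = 2, A[0][2] + B[2][1] = -2 + 10 = 8) = 2 (attained at k = 1)
  C[0][2] = min over k of (A[0][0] + B[0][2] = 7 + 2 = 9, A[0][1] + B[1][2] = 6 + 2 = 8, A[0][2] + B[2][2] = -2 + -4 = -6) = -6 (attained at k = 2)
  C[1][0] = min over k of (A[1][0] + B[0][0] = -5 + 3 = -2, A[1][1] + B[1][0] = 10 + 8 = 18, A[1][2] + B[2][0] = 8 + 6 = 14) = -2 (attained at k = 0)
  C[1][1] = min over k of (A[1][0] + B[0][1] = -5 + 10 = 5, A[1][1] + B[1][1] = 10 + -4 = 6, A[1][2] + B[2][1] = 8 + 10 = 18) = 5 (attained at k = 0)
  C[1][2] = min over k of (A[1][0] + B[0][2] = -5 + 2 = -3, A[1][1] + B[1][2] = 10 + 2 = 12, A[1][2] + B[2][2] = 8 + -4 = 4) = -3 (attained at k = 0)
  C[2][0] = min over k of (A[2][0] + B[0][0] = -3 + 3 = 0, A[2][1] + B[1][0] = 4 + 8 = 12, A[2][2] + B[2][0] = 10 + 6 = 16) = 0 (attained at k = 0)
  C[2][1] = min over k of (A[2][0] + B[0][1] = -3 + 10 = 7, A[2][1] + B[1][1] = 4 + -4 = 0, A[2][2] + B[2][1] = 10 + 10 = 20) = 0 (attained at k = 1)
  C[2][2] = min over k of (A[2][0] + B[0][2] = -3 + 2 = -1, A[2][1] + B[1][2] = 4 + 2 = 6, A[2][2] + B[2][2] = 10 + -4 = 6) = -1 (attained at k = 0)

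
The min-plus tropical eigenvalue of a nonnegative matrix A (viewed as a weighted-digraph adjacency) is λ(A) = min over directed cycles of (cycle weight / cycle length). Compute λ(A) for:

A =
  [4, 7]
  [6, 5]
λ(A) = 4

Enumerate directed cycles and compute their means (weight / length). Sample:
  cycle 0 → 0: weight = 4, length = 1, mean = 4/1 ≈ 4.000
  cycle 1 → 1: weight = 5, length = 1, mean = 5/1 ≈ 5.000
  cycle 0 → 1 → 0: weight = 13, length = 2, mean = 13/2 ≈ 6.500
  cycle 1 → 0 → 1: weight = 13, length = 2, mean = 13/2 ≈ 6.500
Minimum mean = 4.000, attained e.g. along the cycle 0 → 0 with weight 4 and length 1. So λ(A) = 4/1 = 4.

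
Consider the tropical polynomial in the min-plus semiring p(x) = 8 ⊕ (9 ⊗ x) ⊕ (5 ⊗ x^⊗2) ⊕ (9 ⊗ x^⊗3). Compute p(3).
p(3) = 8

A tropical monomial a ⊗ x^⊗i evaluates to a + i · x. Evaluating each term at x = 3:
  Term 0 contributes 8 + 0 · 3 = 8
  Term 1 contributes 9 + 1 · 3 = 12
  Term 2 contributes 5 + 2 · 3 = 11
  Term 3 contributes 9 + 3 · 3 = 18
p(3) = ⊕ of these = min[8, 12, 11, 18] = 8.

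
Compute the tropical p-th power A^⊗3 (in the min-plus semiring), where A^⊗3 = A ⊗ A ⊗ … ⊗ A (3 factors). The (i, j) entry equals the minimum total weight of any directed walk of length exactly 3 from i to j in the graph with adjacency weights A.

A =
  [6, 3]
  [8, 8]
A^⊗3 =
  [17, 14]
  [19, 17]

Each entry (A^⊗3)_ij equals the minimum over all length-3 walks i = v_0 → v_1 → … → v_3 = j of Σ_t A[v_t][v_{t+1}]. For example, for (i, j) = (0, 1) we minimise over 4 possible intermediate vertex sequences; the minimum is 14, attained along the walk 0 → 1 → 0 → 1.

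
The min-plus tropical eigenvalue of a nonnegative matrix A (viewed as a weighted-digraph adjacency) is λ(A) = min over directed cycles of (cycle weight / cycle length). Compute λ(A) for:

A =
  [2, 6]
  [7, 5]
λ(A) = 2

Enumerate directed cycles and compute their means (weight / length). Sample:
  cycle 0 → 0: weight = 2, length = 1, mean = 2/1 ≈ 2.000
  cycle 1 → 1: weight = 5, length = 1, mean = 5/1 ≈ 5.000
  cycle 0 → 1 → 0: weight = 13, length = 2, mean = 13/2 ≈ 6.500
  cycle 1 → 0 → 1: weight = 13, length = 2, mean = 13/2 ≈ 6.500
Minimum mean = 2.000, attained e.g. along the cycle 0 → 0 with weight 2 and length 1. So λ(A) = 2/1 = 2.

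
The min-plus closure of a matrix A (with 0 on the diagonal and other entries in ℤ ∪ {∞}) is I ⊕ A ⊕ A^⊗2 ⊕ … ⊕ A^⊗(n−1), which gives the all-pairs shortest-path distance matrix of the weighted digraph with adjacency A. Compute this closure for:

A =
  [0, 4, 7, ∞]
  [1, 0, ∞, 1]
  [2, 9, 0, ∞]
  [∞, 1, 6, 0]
Closure =
  [0, 4, 7, 5]
  [1, 0, 7, 1]
  [2, 6, 0, 7]
  [2, 1, 6, 0]

This is the Floyd-Warshall all-pairs shortest-path computation. For each intermediate vertex k = 0, 1, …, 3, update dist[i][j] ← min(dist[i][j], dist[i][k] + dist[k][j]). The final matrix gives, for each (i, j), the minimum total weight of any directed path from i to j (possibly empty when i = j).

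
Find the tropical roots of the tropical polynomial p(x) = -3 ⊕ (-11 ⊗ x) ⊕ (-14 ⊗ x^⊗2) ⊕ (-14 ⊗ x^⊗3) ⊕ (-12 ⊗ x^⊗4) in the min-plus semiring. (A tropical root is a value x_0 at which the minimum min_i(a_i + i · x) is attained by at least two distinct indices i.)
Roots: {-2, 0, 3, 8}

Each tropical root is a break point of the lower envelope of the lines y = a_i + i · x (there are 5 lines, with slopes 0, 1, ..., 4). Only the lines that attain the minimum somewhere contribute to roots; other lines are dominated. Here the surviving (envelope) indices are i = 4, i = 3, i = 2, i = 1, i = 0.
Intersections between consecutive envelope lines give the roots: for adjacent envelope indices i < j the intersection is x = (a_i − a_j) / (j − i). Reading off the sorted break points: {-2, 0, 3, 8}.
Verification: at each break x_0, at least two indices attain the minimum of min_i(a_i + i · x_0).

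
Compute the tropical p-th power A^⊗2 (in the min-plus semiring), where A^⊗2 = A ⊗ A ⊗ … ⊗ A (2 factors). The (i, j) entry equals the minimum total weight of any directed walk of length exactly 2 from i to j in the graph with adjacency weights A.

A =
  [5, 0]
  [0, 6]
A^⊗2 =
  [0, 5]
  [5, 0]

Each entry (A^⊗2)_ij equals the minimum over all length-2 walks i = v_0 → v_1 → … → v_2 = j of Σ_t A[v_t][v_{t+1}]. For example, for (i, j) = (0, 1) we minimise over 2 possible intermediate vertex sequences; the minimum is 5, attained along the walk 0 → 0 → 1.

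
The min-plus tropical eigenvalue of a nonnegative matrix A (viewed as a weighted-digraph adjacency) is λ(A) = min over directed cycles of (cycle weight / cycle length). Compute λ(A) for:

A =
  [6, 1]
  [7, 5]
λ(A) = 4

Enumerate directed cycles and compute their means (weight / length). Sample:
  cycle 0 → 0: weight = 6, length = 1, mean = 6/1 ≈ 6.000
  cycle 1 → 1: weight = 5, length = 1, mean = 5/1 ≈ 5.000
  cycle 0 → 1 → 0: weight = 8, length = 2, mean = 8/2 ≈ 4.000
  cycle 1 → 0 → 1: weight = 8, length = 2, mean = 8/2 ≈ 4.000
Minimum mean = 4.000, attained e.g. along the cycle 0 → 1 → 0 with weight 8 and length 2. So λ(A) = 8/2 = 4.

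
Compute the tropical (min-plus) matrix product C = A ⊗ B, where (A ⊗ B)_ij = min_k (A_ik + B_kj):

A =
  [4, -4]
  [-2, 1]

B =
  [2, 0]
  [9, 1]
A ⊗ B =
  [5, -3]
  [0, -2]

Apply the min-plus product entry-by-entry:
  C[0][0] = min over k of (A[0][0] + B[0][0] = 4 + 2 = 6, A[0][1] + B[1][0] = -4 + 9 = 5) = 5 (attained at k = 1)
  C[0][1] = min over k of (A[0][0] + B[0][1] = 4 + 0 = 4, A[0][1] + B[1][1] = -4 + 1 = -3) = -3 (attained at k = 1)
  C[1][0] = min over k of (A[1][0] + B[0][0] = -2 + 2 = 0, A[1][1] + B[1][0] = 1 + 9 = 10) = 0 (attained at k = 0)
  C[1][1] = min over k of (A[1][0] + B[0][1] = -2 + 0 = -2, A[1][1] + B[1][1] = 1 + 1 = 2) = -2 (attained at k = 0)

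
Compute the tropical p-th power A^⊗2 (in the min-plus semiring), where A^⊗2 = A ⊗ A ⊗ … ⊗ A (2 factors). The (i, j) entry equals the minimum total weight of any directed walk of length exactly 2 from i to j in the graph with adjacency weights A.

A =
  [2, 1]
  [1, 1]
A^⊗2 =
  [2, 2]
  [2, 2]

Each entry (A^⊗2)_ij equals the minimum over all length-2 walks i = v_0 → v_1 → … → v_2 = j of Σ_t A[v_t][v_{t+1}]. For example, for (i, j) = (0, 1) we minimise over 2 possible intermediate vertex sequences; the minimum is 2, attained along the walk 0 → 1 → 1.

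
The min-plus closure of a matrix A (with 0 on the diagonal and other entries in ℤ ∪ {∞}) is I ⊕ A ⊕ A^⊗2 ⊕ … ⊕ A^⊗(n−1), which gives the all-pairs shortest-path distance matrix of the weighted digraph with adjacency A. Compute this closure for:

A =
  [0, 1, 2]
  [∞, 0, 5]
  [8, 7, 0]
Closure =
  [0, 1, 2]
  [13, 0, 5]
  [8, 7, 0]

This is the Floyd-Warshall all-pairs shortest-path computation. For each intermediate vertex k = 0, 1, …, 2, update dist[i][j] ← min(dist[i][j], dist[i][k] + dist[k][j]). The final matrix gives, for each (i, j), the minimum total weight of any directed path from i to j (possibly empty when i = j).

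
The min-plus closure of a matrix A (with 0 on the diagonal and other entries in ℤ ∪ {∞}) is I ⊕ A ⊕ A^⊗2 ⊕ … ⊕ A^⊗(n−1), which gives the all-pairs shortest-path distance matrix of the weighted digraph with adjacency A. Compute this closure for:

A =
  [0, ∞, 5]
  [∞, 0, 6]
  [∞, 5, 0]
Closure =
  [0, 10, 5]
  [∞, 0, 6]
  [∞, 5, 0]

This is the Floyd-Warshall all-pairs shortest-path computation. For each intermediate vertex k = 0, 1, …, 2, update dist[i][j] ← min(dist[i][j], dist[i][k] + dist[k][j]). The final matrix gives, for each (i, j), the minimum total weight of any directed path from i to j (possibly empty when i = j).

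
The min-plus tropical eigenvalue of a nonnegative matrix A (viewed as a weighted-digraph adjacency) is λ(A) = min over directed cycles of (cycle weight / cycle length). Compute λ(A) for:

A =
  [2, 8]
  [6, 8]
λ(A) = 2

Enumerate directed cycles and compute their means (weight / length). Sample:
  cycle 0 → 0: weight = 2, length = 1, mean = 2/1 ≈ 2.000
  cycle 1 → 1: weight = 8, length = 1, mean = 8/1 ≈ 8.000
  cycle 0 → 1 → 0: weight = 14, length = 2, mean = 14/2 ≈ 7.000
  cycle 1 → 0 → 1: weight = 14, length = 2, mean = 14/2 ≈ 7.000
Minimum mean = 2.000, attained e.g. along the cycle 0 → 0 with weight 2 and length 1. So λ(A) = 2/1 = 2.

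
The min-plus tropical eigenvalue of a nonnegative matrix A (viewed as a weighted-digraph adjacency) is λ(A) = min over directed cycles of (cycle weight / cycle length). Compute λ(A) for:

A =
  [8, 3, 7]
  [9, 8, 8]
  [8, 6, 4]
λ(A) = 4

Enumerate directed cycles and compute their means (weight / length). Sample:
  cycle 0 → 0: weight = 8, length = 1, mean = 8/1 ≈ 8.000
  cycle 1 → 1: weight = 8, length = 1, mean = 8/1 ≈ 8.000
  cycle 2 → 2: weight = 4, length = 1, mean = 4/1 ≈ 4.000
  cycle 0 → 1 → 0: weight = 12, length = 2, mean = 12/2 ≈ 6.000
  cycle 0 → 2 → 0: weight = 15, length = 2, mean = 15/2 ≈ 7.500
  cycle 1 → 0 → 1: weight = 12, length = 2, mean = 12/2 ≈ 6.000
Minimum mean = 4.000, attained e.g. along the cycle 2 → 2 with weight 4 and length 1. So λ(A) = 4/1 = 4.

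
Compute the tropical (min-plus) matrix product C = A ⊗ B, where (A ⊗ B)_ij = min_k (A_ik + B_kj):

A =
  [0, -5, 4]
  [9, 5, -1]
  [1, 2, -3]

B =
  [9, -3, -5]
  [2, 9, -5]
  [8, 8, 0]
A ⊗ B =
  [-3, -3, -10]
  [7, 6, -1]
  [4, -2, -4]

Apply the min-plus product entry-by-entry:
  C[0][0] = min over k of (A[0][0] + B[0][0] = 0 + 9 = 9, A[0][1] + B[1][0] = -5 + 2 = -3, A[0][2] + B[2][0] = 4 + 8 = 12) = -3 (attained at k = 1)
  C[0][1] = min over k of (A[0][0] + B[0][1] = 0 + -3 = -3, A[0][1] + B[1][1] = -5 + 9 = 4, A[0][2] + B[2][1] = 4 + 8 = 12) = -3 (attained at k = 0)
  C[0][2] = min over k of (A[0][0] + B[0][2] = 0 + -5 = -5, A[0][1] + B[1][2] = -5 + -5 = -10, A[0][2] + B[2][2] = 4 + 0 = 4) = -10 (attained at k = 1)
  C[1][0] = min over k of (A[1][0] + B[0][0] = 9 + 9 = 18, A[1][1] + B[1][0] = 5 + 2 = 7, A[1][2] + B[2][0] = -1 + 8 = 7) = 7 (attained at k = 1)
  C[1][1] = min over k of (A[1][0] + B[0][1] = 9 + -3 = 6, A[1][1] + B[1][1] = 5 + 9 = 14, A[1][2] + B[2][1] = -1 + 8 = 7) = 6 (attained at k = 0)
  C[1][2] = min over k of (A[1][0] + B[0][2] = 9 + -5 = 4, A[1][1] + B[1][2] = 5 + -5 = 0, A[1][2] + B[2][2] = -1 + 0 = -1) = -1 (attained at k = 2)
  C[2][0] = min over k of (A[2][0] + B[0][0] = 1 + 9 = 10, A[2][1] + B[1][0] = 2 + 2 = 4, A[2][2] + B[2][0] = -3 + 8 = 5) = 4 (attained at k = 1)
  C[2][1] = min over k of (A[2][0] + B[0][1] = 1 + -3 = -2, A[2][1] + B[1][1] = 2 + 9 = 11, A[2][2] + B[2][1] = -3 + 8 = 5) = -2 (attained at k = 0)
  C[2][2] = min over k of (A[2][0] + B[0][2] = 1 + -5 = -4, A[2][1] + B[1][2] = 2 + -5 = -3, A[2][2] + B[2][2] = -3 + 0 = -3) = -4 (attained at k = 0)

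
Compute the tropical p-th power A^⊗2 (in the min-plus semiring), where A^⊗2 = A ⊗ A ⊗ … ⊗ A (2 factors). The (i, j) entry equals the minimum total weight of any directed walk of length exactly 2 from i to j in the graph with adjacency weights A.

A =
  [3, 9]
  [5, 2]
A^⊗2 =
  [6, 11]
  [7, 4]

Each entry (A^⊗2)_ij equals the minimum over all length-2 walks i = v_0 → v_1 → … → v_2 = j of Σ_t A[v_t][v_{t+1}]. For example, for (i, j) = (0, 1) we minimise over 2 possible intermediate vertex sequences; the minimum is 11, attained along the walk 0 → 1 → 1.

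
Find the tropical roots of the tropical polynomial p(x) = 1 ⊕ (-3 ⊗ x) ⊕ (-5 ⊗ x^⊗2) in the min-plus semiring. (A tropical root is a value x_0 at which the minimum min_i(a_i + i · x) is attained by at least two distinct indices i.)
Roots: {2, 4}

Each tropical root is a break point of the lower envelope of the lines y = a_i + i · x (there are 3 lines, with slopes 0, 1, ..., 2). Only the lines that attain the minimum somewhere contribute to roots; other lines are dominated. Here the surviving (envelope) indices are i = 2, i = 1, i = 0.
Intersections between consecutive envelope lines give the roots: for adjacent envelope indices i < j the intersection is x = (a_i − a_j) / (j − i). Reading off the sorted break points: {2, 4}.
Verification: at each break x_0, at least two indices attain the minimum of min_i(a_i + i · x_0).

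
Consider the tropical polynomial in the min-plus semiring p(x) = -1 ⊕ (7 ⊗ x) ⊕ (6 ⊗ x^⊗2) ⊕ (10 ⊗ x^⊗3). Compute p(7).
p(7) = -1

A tropical monomial a ⊗ x^⊗i evaluates to a + i · x. Evaluating each term at x = 7:
  Term 0 contributes -1 + 0 · 7 = -1
  Term 1 contributes 7 + 1 · 7 = 14
  Term 2 contributes 6 + 2 · 7 = 20
  Term 3 contributes 10 + 3 · 7 = 31
p(7) = ⊕ of these = min[-1, 14, 20, 31] = -1.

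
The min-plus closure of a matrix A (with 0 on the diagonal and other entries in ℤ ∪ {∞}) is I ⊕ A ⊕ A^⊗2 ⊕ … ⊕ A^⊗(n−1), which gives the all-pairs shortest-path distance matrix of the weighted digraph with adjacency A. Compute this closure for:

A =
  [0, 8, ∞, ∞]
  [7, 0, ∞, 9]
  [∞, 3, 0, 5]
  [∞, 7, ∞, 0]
Closure =
  [0, 8, ∞, 17]
  [7, 0, ∞, 9]
  [10, 3, 0, 5]
  [14, 7, ∞, 0]

This is the Floyd-Warshall all-pairs shortest-path computation. For each intermediate vertex k = 0, 1, …, 3, update dist[i][j] ← min(dist[i][j], dist[i][k] + dist[k][j]). The final matrix gives, for each (i, j), the minimum total weight of any directed path from i to j (possibly empty when i = j).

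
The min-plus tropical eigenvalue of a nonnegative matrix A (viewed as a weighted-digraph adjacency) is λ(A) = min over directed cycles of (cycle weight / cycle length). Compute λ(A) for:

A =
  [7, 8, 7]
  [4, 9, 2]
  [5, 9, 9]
λ(A) = 5

Enumerate directed cycles and compute their means (weight / length). Sample:
  cycle 0 → 0: weight = 7, length = 1, mean = 7/1 ≈ 7.000
  cycle 1 → 1: weight = 9, length = 1, mean = 9/1 ≈ 9.000
  cycle 2 → 2: weight = 9, length = 1, mean = 9/1 ≈ 9.000
  cycle 0 → 1 → 0: weight = 12, length = 2, mean = 12/2 ≈ 6.000
  cycle 0 → 2 → 0: weight = 12, length = 2, mean = 12/2 ≈ 6.000
  cycle 1 → 0 → 1: weight = 12, length = 2, mean = 12/2 ≈ 6.000
Minimum mean = 5.000, attained e.g. along the cycle 0 → 1 → 2 → 0 with weight 15 and length 3. So λ(A) = 15/3 = 5.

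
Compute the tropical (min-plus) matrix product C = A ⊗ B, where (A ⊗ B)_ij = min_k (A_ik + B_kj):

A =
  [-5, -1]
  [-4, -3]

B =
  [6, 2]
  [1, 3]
A ⊗ B =
  [0, -3]
  [-2, -2]

Apply the min-plus product entry-by-entry:
  C[0][0] = min over k of (A[0][0] + B[0][0] = -5 + 6 = 1, A[0][1] + B[1][0] = -1 + 1 = 0) = 0 (attained at k = 1)
  C[0][1] = min over k of (A[0][0] + B[0][1] = -5 + 2 = -3, A[0][1] + B[1][1] = -1 + 3 = 2) = -3 (attained at k = 0)
  C[1][0] = min over k of (A[1][0] + B[0][0] = -4 + 6 = 2, A[1][1] + B[1][0] = -3 + 1 = -2) = -2 (attained at k = 1)
  C[1][1] = min over k of (A[1][0] + B[0][1] = -4 + 2 = -2, A[1][1] + B[1][1] = -3 + 3 = 0) = -2 (attained at k = 0)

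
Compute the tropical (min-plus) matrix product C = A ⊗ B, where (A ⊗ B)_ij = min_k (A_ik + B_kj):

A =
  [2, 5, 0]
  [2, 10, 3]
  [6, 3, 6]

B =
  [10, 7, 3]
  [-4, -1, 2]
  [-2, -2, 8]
A ⊗ B =
  [-2, -2, 5]
  [1, 1, 5]
  [-1, 2, 5]

Apply the min-plus product entry-by-entry:
  C[0][0] = min over k of (A[0][0] + B[0][0] = 2 + 10 = 12, A[0][1] + B[1][0] = 5 + -4 = 1, A[0][2] + B[2][0] = 0 + -2 = -2) = -2 (attained at k = 2)
  C[0][1] = min over k of (A[0][0] + B[0][1] = 2 + 7 = 9, A[0][1] + B[1][1] = 5 + -1 = 4, A[0][2] + B[2][1] = 0 + -2 = -2) = -2 (attained at k = 2)
  C[0][2] = min over k of (A[0][0] + B[0][2] = 2 + 3 = 5, A[0][1] + B[1][2] = 5 + 2 = 7, A[0][2] + B[2][2] = 0 + 8 = 8) = 5 (attained at k = 0)
  C[1][0] = min over k of (A[1][0] + B[0][0] = 2 + 10 = 12, A[1][1] + B[1][0] = 10 + -4 = 6, A[1][2] + B[2][0] = 3 + -2 = 1) = 1 (attained at k = 2)
  C[1][1] = min over k of (A[1][0] + B[0][1] = 2 + 7 = 9, A[1][1] + B[1][1] = 10 + -1 = 9, A[1][2] + B[2][1] = 3 + -2 = 1) = 1 (attained at k = 2)
  C[1][2] = min over k of (A[1][0] + B[0][2] = 2 + 3 = 5, A[1][1] + B[1][2] = 10 + 2 = 12, A[1][2] + B[2][2] = 3 + 8 = 11) = 5 (attained at k = 0)
  C[2][0] = min over k of (A[2][0] + B[0][0] = 6 + 10 = 16, A[2][1] + B[1][0] = 3 + -4 = -1, A[2][2] + B[2][0] = 6 + -2 = 4) = -1 (attained at k = 1)
  C[2][1] = min over k of (A[2][0] + B[0][1] = 6 + 7 = 13, A[2][1] + B[1][1] = 3 + -1 = 2, A[2][2] + B[2][1] = 6 + -2 = 4) = 2 (attained at k = 1)
  C[2][2] = min over k of (A[2][0] + B[0][2] = 6 + 3 = 9, A[2][1] + B[1][2] = 3 + 2 = 5, A[2][2] + B[2][2] = 6 + 8 = 14) = 5 (attained at k = 1)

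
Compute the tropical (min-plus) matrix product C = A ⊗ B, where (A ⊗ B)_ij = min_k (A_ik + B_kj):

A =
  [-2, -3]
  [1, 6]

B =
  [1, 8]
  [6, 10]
A ⊗ B =
  [-1, 6]
  [2, 9]

Apply the min-plus product entry-by-entry:
  C[0][0] = min over k of (A[0][0] + B[0][0] = -2 + 1 = -1, A[0][1] + B[1][0] = -3 + 6 = 3) = -1 (attained at k = 0)
  C[0][1] = min over k of (A[0][0] + B[0][1] = -2 + 8 = 6, A[0][1] + B[1][1] = -3 + 10 = 7) = 6 (attained at k = 0)
  C[1][0] = min over k of (A[1][0] + B[0][0] = 1 + 1 = 2, A[1][1] + B[1][0] = 6 + 6 = 12) = 2 (attained at k = 0)
  C[1][1] = min over k of (A[1][0] + B[0][1] = 1 + 8 = 9, A[1][1] + B[1][1] = 6 + 10 = 16) = 9 (attained at k = 0)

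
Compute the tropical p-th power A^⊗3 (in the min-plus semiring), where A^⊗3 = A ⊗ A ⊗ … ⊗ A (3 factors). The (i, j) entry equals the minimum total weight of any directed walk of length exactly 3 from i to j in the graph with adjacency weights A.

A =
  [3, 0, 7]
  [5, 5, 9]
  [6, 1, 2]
A^⊗3 =
  [8, 5, 11]
  [10, 8, 13]
  [8, 5, 6]

Each entry (A^⊗3)_ij equals the minimum over all length-3 walks i = v_0 → v_1 → … → v_3 = j of Σ_t A[v_t][v_{t+1}]. For example, for (i, j) = (0, 2) we minimise over 9 possible intermediate vertex sequences; the minimum is 11, attained along the walk 0 → 1 → 2 → 2.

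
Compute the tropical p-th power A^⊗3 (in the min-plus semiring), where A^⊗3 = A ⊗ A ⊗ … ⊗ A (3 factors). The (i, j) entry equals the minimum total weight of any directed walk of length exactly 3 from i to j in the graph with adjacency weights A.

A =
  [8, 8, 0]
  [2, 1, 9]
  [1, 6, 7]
A^⊗3 =
  [8, 7, 1]
  [3, 3, 3]
  [2, 7, 8]

Each entry (A^⊗3)_ij equals the minimum over all length-3 walks i = v_0 → v_1 → … → v_3 = j of Σ_t A[v_t][v_{t+1}]. For example, for (i, j) = (0, 2) we minimise over 9 possible intermediate vertex sequences; the minimum is 1, attained along the walk 0 → 2 → 0 → 2.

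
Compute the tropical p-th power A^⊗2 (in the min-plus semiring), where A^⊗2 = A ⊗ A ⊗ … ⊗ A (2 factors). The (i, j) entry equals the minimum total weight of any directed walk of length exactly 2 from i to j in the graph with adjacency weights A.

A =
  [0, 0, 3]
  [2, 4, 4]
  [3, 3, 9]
A^⊗2 =
  [0, 0, 3]
  [2, 2, 5]
  [3, 3, 6]

Each entry (A^⊗2)_ij equals the minimum over all length-2 walks i = v_0 → v_1 → … → v_2 = j of Σ_t A[v_t][v_{t+1}]. For example, for (i, j) = (0, 2) we minimise over 3 possible intermediate vertex sequences; the minimum is 3, attained along the walk 0 → 0 → 2.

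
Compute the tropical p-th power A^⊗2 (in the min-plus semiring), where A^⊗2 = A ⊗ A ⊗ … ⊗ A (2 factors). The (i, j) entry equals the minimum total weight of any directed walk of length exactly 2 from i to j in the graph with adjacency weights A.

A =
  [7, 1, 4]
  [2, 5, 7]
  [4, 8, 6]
A^⊗2 =
  [3, 6, 8]
  [7, 3, 6]
  [10, 5, 8]

Each entry (A^⊗2)_ij equals the minimum over all length-2 walks i = v_0 → v_1 → … → v_2 = j of Σ_t A[v_t][v_{t+1}]. For example, for (i, j) = (0, 2) we minimise over 3 possible intermediate vertex sequences; the minimum is 8, attained along the walk 0 → 1 → 2.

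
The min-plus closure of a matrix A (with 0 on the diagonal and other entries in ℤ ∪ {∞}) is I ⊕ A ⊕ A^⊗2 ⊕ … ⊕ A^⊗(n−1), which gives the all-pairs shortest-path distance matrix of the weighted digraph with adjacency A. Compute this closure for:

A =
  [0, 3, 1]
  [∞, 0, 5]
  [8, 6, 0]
Closure =
  [0, 3, 1]
  [13, 0, 5]
  [8, 6, 0]

This is the Floyd-Warshall all-pairs shortest-path computation. For each intermediate vertex k = 0, 1, …, 2, update dist[i][j] ← min(dist[i][j], dist[i][k] + dist[k][j]). The final matrix gives, for each (i, j), the minimum total weight of any directed path from i to j (possibly empty when i = j).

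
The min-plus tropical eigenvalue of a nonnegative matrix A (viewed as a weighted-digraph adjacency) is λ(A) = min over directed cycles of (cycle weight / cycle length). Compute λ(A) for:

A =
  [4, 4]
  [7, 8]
λ(A) = 4

Enumerate directed cycles and compute their means (weight / length). Sample:
  cycle 0 → 0: weight = 4, length = 1, mean = 4/1 ≈ 4.000
  cycle 1 → 1: weight = 8, length = 1, mean = 8/1 ≈ 8.000
  cycle 0 → 1 → 0: weight = 11, length = 2, mean = 11/2 ≈ 5.500
  cycle 1 → 0 → 1: weight = 11, length = 2, mean = 11/2 ≈ 5.500
Minimum mean = 4.000, attained e.g. along the cycle 0 → 0 with weight 4 and length 1. So λ(A) = 4/1 = 4.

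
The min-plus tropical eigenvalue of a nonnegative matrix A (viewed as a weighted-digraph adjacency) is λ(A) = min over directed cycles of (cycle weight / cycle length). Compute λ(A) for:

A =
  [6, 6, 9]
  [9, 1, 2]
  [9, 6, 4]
λ(A) = 1

Enumerate directed cycles and compute their means (weight / length). Sample:
  cycle 0 → 0: weight = 6, length = 1, mean = 6/1 ≈ 6.000
  cycle 1 → 1: weight = 1, length = 1, mean = 1/1 ≈ 1.000
  cycle 2 → 2: weight = 4, length = 1, mean = 4/1 ≈ 4.000
  cycle 0 → 1 → 0: weight = 15, length = 2, mean = 15/2 ≈ 7.500
  cycle 0 → 2 → 0: weight = 18, length = 2, mean = 18/2 ≈ 9.000
  cycle 1 → 0 → 1: weight = 15, length = 2, mean = 15/2 ≈ 7.500
Minimum mean = 1.000, attained e.g. along the cycle 1 → 1 with weight 1 and length 1. So λ(A) = 1/1 = 1.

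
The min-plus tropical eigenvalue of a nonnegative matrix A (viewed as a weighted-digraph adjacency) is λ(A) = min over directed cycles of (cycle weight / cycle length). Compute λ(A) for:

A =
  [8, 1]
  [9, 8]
λ(A) = 5

Enumerate directed cycles and compute their means (weight / length). Sample:
  cycle 0 → 0: weight = 8, length = 1, mean = 8/1 ≈ 8.000
  cycle 1 → 1: weight = 8, length = 1, mean = 8/1 ≈ 8.000
  cycle 0 → 1 → 0: weight = 10, length = 2, mean = 10/2 ≈ 5.000
  cycle 1 → 0 → 1: weight = 10, length = 2, mean = 10/2 ≈ 5.000
Minimum mean = 5.000, attained e.g. along the cycle 0 → 1 → 0 with weight 10 and length 2. So λ(A) = 10/2 = 5.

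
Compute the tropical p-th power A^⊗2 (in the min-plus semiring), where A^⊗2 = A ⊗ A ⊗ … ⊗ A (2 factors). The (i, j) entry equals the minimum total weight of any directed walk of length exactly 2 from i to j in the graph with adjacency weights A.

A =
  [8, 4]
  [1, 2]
A^⊗2 =
  [5, 6]
  [3, 4]

Each entry (A^⊗2)_ij equals the minimum over all length-2 walks i = v_0 → v_1 → … → v_2 = j of Σ_t A[v_t][v_{t+1}]. For example, for (i, j) = (0, 1) we minimise over 2 possible intermediate vertex sequences; the minimum is 6, attained along the walk 0 → 1 → 1.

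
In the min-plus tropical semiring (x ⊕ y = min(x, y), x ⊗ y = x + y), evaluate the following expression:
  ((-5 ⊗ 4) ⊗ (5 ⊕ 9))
((-5 ⊗ 4) ⊗ (5 ⊕ 9)) = 4

Expand innermost to outermost. Recall ⊕ takes the minimum of its arguments and ⊗ takes their sum. Working out the expression ((-5 ⊗ 4) ⊗ (5 ⊕ 9)) gives 4.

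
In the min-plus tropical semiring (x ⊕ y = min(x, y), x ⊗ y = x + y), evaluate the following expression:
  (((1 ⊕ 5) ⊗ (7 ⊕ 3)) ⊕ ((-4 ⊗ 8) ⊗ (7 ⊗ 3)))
(((1 ⊕ 5) ⊗ (7 ⊕ 3)) ⊕ ((-4 ⊗ 8) ⊗ (7 ⊗ 3))) = 4

Expand innermost to outermost. Recall ⊕ takes the minimum of its arguments and ⊗ takes their sum. Working out the expression (((1 ⊕ 5) ⊗ (7 ⊕ 3)) ⊕ ((-4 ⊗ 8) ⊗ (7 ⊗ 3))) gives 4.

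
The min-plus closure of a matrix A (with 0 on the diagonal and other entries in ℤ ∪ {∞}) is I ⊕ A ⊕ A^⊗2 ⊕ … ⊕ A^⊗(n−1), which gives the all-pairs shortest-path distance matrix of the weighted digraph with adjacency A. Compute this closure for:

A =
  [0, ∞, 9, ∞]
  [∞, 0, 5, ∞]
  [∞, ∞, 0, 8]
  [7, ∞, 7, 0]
Closure =
  [0, ∞, 9, 17]
  [20, 0, 5, 13]
  [15, ∞, 0, 8]
  [7, ∞, 7, 0]

This is the Floyd-Warshall all-pairs shortest-path computation. For each intermediate vertex k = 0, 1, …, 3, update dist[i][j] ← min(dist[i][j], dist[i][k] + dist[k][j]). The final matrix gives, for each (i, j), the minimum total weight of any directed path from i to j (possibly empty when i = j).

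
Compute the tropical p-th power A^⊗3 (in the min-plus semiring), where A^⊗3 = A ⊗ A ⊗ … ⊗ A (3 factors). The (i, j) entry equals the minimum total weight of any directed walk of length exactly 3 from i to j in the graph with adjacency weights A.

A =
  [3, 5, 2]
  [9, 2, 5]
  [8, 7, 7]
A^⊗3 =
  [9, 9, 8]
  [13, 6, 9]
  [14, 11, 13]

Each entry (A^⊗3)_ij equals the minimum over all length-3 walks i = v_0 → v_1 → … → v_3 = j of Σ_t A[v_t][v_{t+1}]. For example, for (i, j) = (0, 2) we minimise over 9 possible intermediate vertex sequences; the minimum is 8, attained along the walk 0 → 0 → 0 → 2.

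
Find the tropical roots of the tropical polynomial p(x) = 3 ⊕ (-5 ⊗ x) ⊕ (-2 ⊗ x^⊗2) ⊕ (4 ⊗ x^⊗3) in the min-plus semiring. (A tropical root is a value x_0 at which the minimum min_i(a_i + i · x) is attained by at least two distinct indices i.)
Roots: {-6, -3, 8}

Each tropical root is a break point of the lower envelope of the lines y = a_i + i · x (there are 4 lines, with slopes 0, 1, ..., 3). Only the lines that attain the minimum somewhere contribute to roots; other lines are dominated. Here the surviving (envelope) indices are i = 3, i = 2, i = 1, i = 0.
Intersections between consecutive envelope lines give the roots: for adjacent envelope indices i < j the intersection is x = (a_i − a_j) / (j − i). Reading off the sorted break points: {-6, -3, 8}.
Verification: at each break x_0, at least two indices attain the minimum of min_i(a_i + i · x_0).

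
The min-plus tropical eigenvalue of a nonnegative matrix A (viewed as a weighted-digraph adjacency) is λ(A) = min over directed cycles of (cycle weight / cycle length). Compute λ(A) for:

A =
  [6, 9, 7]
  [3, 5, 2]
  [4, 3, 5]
λ(A) = 5/2

Enumerate directed cycles and compute their means (weight / length). Sample:
  cycle 0 → 0: weight = 6, length = 1, mean = 6/1 ≈ 6.000
  cycle 1 → 1: weight = 5, length = 1, mean = 5/1 ≈ 5.000
  cycle 2 → 2: weight = 5, length = 1, mean = 5/1 ≈ 5.000
  cycle 0 → 1 → 0: weight = 12, length = 2, mean = 12/2 ≈ 6.000
  cycle 0 → 2 → 0: weight = 11, length = 2, mean = 11/2 ≈ 5.500
  cycle 1 → 0 → 1: weight = 12, length = 2, mean = 12/2 ≈ 6.000
Minimum mean = 2.500, attained e.g. along the cycle 1 → 2 → 1 with weight 5 and length 2. So λ(A) = 5/2 = 5/2.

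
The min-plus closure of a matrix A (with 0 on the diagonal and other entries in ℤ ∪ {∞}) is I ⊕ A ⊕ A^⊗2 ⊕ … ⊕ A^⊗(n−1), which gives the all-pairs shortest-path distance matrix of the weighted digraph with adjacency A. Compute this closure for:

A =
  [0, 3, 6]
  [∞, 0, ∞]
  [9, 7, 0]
Closure =
  [0, 3, 6]
  [∞, 0, ∞]
  [9, 7, 0]

This is the Floyd-Warshall all-pairs shortest-path computation. For each intermediate vertex k = 0, 1, …, 2, update dist[i][j] ← min(dist[i][j], dist[i][k] + dist[k][j]). The final matrix gives, for each (i, j), the minimum total weight of any directed path from i to j (possibly empty when i = j).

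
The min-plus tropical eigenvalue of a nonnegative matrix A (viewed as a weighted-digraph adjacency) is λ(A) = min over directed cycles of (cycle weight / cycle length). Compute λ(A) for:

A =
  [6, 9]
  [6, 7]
λ(A) = 6

Enumerate directed cycles and compute their means (weight / length). Sample:
  cycle 0 → 0: weight = 6, length = 1, mean = 6/1 ≈ 6.000
  cycle 1 → 1: weight = 7, length = 1, mean = 7/1 ≈ 7.000
  cycle 0 → 1 → 0: weight = 15, length = 2, mean = 15/2 ≈ 7.500
  cycle 1 → 0 → 1: weight = 15, length = 2, mean = 15/2 ≈ 7.500
Minimum mean = 6.000, attained e.g. along the cycle 0 → 0 with weight 6 and length 1. So λ(A) = 6/1 = 6.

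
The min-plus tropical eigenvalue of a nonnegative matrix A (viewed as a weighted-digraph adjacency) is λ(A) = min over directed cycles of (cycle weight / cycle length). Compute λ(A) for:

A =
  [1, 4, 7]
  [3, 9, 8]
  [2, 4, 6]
λ(A) = 1

Enumerate directed cycles and compute their means (weight / length). Sample:
  cycle 0 → 0: weight = 1, length = 1, mean = 1/1 ≈ 1.000
  cycle 1 → 1: weight = 9, length = 1, mean = 9/1 ≈ 9.000
  cycle 2 → 2: weight = 6, length = 1, mean = 6/1 ≈ 6.000
  cycle 0 → 1 → 0: weight = 7, length = 2, mean = 7/2 ≈ 3.500
  cycle 0 → 2 → 0: weight = 9, length = 2, mean = 9/2 ≈ 4.500
  cycle 1 → 0 → 1: weight = 7, length = 2, mean = 7/2 ≈ 3.500
Minimum mean = 1.000, attained e.g. along the cycle 0 → 0 with weight 1 and length 1. So λ(A) = 1/1 = 1.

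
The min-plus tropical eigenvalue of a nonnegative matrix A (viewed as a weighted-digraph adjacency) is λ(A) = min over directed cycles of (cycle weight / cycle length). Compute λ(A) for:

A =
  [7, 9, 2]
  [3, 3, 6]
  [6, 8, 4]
λ(A) = 3

Enumerate directed cycles and compute their means (weight / length). Sample:
  cycle 0 → 0: weight = 7, length = 1, mean = 7/1 ≈ 7.000
  cycle 1 → 1: weight = 3, length = 1, mean = 3/1 ≈ 3.000
  cycle 2 → 2: weight = 4, length = 1, mean = 4/1 ≈ 4.000
  cycle 0 → 1 → 0: weight = 12, length = 2, mean = 12/2 ≈ 6.000
  cycle 0 → 2 → 0: weight = 8, length = 2, mean = 8/2 ≈ 4.000
  cycle 1 → 0 → 1: weight = 12, length = 2, mean = 12/2 ≈ 6.000
Minimum mean = 3.000, attained e.g. along the cycle 1 → 1 with weight 3 and length 1. So λ(A) = 3/1 = 3.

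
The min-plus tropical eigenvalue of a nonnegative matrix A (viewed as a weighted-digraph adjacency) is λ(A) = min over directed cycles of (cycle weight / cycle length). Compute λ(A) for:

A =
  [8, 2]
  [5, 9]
λ(A) = 7/2

Enumerate directed cycles and compute their means (weight / length). Sample:
  cycle 0 → 0: weight = 8, length = 1, mean = 8/1 ≈ 8.000
  cycle 1 → 1: weight = 9, length = 1, mean = 9/1 ≈ 9.000
  cycle 0 → 1 → 0: weight = 7, length = 2, mean = 7/2 ≈ 3.500
  cycle 1 → 0 → 1: weight = 7, length = 2, mean = 7/2 ≈ 3.500
Minimum mean = 3.500, attained e.g. along the cycle 0 → 1 → 0 with weight 7 and length 2. So λ(A) = 7/2 = 7/2.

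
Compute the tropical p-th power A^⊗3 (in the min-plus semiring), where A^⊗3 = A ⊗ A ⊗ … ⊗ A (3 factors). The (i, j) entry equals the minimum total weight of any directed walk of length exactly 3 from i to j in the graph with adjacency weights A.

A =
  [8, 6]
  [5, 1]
A^⊗3 =
  [12, 8]
  [7, 3]

Each entry (A^⊗3)_ij equals the minimum over all length-3 walks i = v_0 → v_1 → … → v_3 = j of Σ_t A[v_t][v_{t+1}]. For example, for (i, j) = (0, 1) we minimise over 4 possible intermediate vertex sequences; the minimum is 8, attained along the walk 0 → 1 → 1 → 1.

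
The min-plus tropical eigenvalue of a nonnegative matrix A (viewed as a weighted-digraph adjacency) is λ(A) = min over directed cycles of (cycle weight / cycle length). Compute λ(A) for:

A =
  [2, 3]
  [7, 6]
λ(A) = 2

Enumerate directed cycles and compute their means (weight / length). Sample:
  cycle 0 → 0: weight = 2, length = 1, mean = 2/1 ≈ 2.000
  cycle 1 → 1: weight = 6, length = 1, mean = 6/1 ≈ 6.000
  cycle 0 → 1 → 0: weight = 10, length = 2, mean = 10/2 ≈ 5.000
  cycle 1 → 0 → 1: weight = 10, length = 2, mean = 10/2 ≈ 5.000
Minimum mean = 2.000, attained e.g. along the cycle 0 → 0 with weight 2 and length 1. So λ(A) = 2/1 = 2.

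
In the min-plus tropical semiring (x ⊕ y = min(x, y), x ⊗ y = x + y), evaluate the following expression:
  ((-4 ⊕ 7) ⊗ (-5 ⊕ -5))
((-4 ⊕ 7) ⊗ (-5 ⊕ -5)) = -9

Expand innermost to outermost. Recall ⊕ takes the minimum of its arguments and ⊗ takes their sum. Working out the expression ((-4 ⊕ 7) ⊗ (-5 ⊕ -5)) gives -9.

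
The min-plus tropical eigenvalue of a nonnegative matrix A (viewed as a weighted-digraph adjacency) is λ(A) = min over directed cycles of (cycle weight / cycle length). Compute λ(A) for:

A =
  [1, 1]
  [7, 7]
λ(A) = 1

Enumerate directed cycles and compute their means (weight / length). Sample:
  cycle 0 → 0: weight = 1, length = 1, mean = 1/1 ≈ 1.000
  cycle 1 → 1: weight = 7, length = 1, mean = 7/1 ≈ 7.000
  cycle 0 → 1 → 0: weight = 8, length = 2, mean = 8/2 ≈ 4.000
  cycle 1 → 0 → 1: weight = 8, length = 2, mean = 8/2 ≈ 4.000
Minimum mean = 1.000, attained e.g. along the cycle 0 → 0 with weight 1 and length 1. So λ(A) = 1/1 = 1.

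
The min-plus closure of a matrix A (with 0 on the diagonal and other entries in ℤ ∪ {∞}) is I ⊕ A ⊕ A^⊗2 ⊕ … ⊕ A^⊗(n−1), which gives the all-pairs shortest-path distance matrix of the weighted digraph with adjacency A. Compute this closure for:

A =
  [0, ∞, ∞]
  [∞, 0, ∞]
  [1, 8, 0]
Closure =
  [0, ∞, ∞]
  [∞, 0, ∞]
  [1, 8, 0]

This is the Floyd-Warshall all-pairs shortest-path computation. For each intermediate vertex k = 0, 1, …, 2, update dist[i][j] ← min(dist[i][j], dist[i][k] + dist[k][j]). The final matrix gives, for each (i, j), the minimum total weight of any directed path from i to j (possibly empty when i = j).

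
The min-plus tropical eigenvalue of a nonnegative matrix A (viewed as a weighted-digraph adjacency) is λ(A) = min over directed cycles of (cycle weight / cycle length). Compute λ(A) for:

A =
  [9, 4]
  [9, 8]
λ(A) = 13/2

Enumerate directed cycles and compute their means (weight / length). Sample:
  cycle 0 → 0: weight = 9, length = 1, mean = 9/1 ≈ 9.000
  cycle 1 → 1: weight = 8, length = 1, mean = 8/1 ≈ 8.000
  cycle 0 → 1 → 0: weight = 13, length = 2, mean = 13/2 ≈ 6.500
  cycle 1 → 0 → 1: weight = 13, length = 2, mean = 13/2 ≈ 6.500
Minimum mean = 6.500, attained e.g. along the cycle 0 → 1 → 0 with weight 13 and length 2. So λ(A) = 13/2 = 13/2.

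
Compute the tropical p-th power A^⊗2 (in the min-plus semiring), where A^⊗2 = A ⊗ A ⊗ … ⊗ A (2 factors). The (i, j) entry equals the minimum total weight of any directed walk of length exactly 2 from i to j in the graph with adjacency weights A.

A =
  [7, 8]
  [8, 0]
A^⊗2 =
  [14, 8]
  [8, 0]

Each entry (A^⊗2)_ij equals the minimum over all length-2 walks i = v_0 → v_1 → … → v_2 = j of Σ_t A[v_t][v_{t+1}]. For example, for (i, j) = (0, 1) we minimise over 2 possible intermediate vertex sequences; the minimum is 8, attained along the walk 0 → 1 → 1.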